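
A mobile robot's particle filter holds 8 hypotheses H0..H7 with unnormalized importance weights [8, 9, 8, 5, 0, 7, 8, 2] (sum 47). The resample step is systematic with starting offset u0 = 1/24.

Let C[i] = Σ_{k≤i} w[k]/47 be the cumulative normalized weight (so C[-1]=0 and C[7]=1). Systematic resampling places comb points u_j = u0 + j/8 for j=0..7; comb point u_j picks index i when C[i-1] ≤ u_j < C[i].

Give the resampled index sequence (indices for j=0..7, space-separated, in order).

C = [8/47, 17/47, 25/47, 30/47, 30/47, 37/47, 45/47, 1]
j=0: u_0=1/24 ∈ [0, 8/47) → index 0
j=1: u_1=1/6 ∈ [0, 8/47) → index 0
j=2: u_2=7/24 ∈ [8/47, 17/47) → index 1
j=3: u_3=5/12 ∈ [17/47, 25/47) → index 2
j=4: u_4=13/24 ∈ [25/47, 30/47) → index 3
j=5: u_5=2/3 ∈ [30/47, 37/47) → index 5
j=6: u_6=19/24 ∈ [37/47, 45/47) → index 6
j=7: u_7=11/12 ∈ [37/47, 45/47) → index 6

0 0 1 2 3 5 6 6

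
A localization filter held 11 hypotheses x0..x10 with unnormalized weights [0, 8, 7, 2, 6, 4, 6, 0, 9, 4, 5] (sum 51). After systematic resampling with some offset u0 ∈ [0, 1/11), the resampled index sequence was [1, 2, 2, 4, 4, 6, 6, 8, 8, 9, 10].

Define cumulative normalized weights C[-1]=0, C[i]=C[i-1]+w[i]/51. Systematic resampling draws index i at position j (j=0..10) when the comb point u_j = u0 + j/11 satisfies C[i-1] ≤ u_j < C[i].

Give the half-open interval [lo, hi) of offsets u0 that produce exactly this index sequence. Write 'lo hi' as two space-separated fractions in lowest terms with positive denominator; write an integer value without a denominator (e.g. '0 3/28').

C = [0, 8/51, 5/17, 1/3, 23/51, 9/17, 11/17, 11/17, 14/17, 46/51, 1]
j=0 picked index 1: u0 ∈ [0, 8/51)
j=1 picked index 2: u0 ∈ [37/561, 38/187)
j=2 picked index 2: u0 ∈ [-14/561, 21/187)
j=3 picked index 4: u0 ∈ [2/33, 100/561)
j=4 picked index 4: u0 ∈ [-1/33, 49/561)
j=5 picked index 6: u0 ∈ [14/187, 36/187)
j=6 picked index 6: u0 ∈ [-3/187, 19/187)
j=7 picked index 8: u0 ∈ [2/187, 35/187)
j=8 picked index 8: u0 ∈ [-15/187, 18/187)
j=9 picked index 9: u0 ∈ [1/187, 47/561)
j=10 picked index 10: u0 ∈ [-4/561, 1/11)
intersection: [14/187, 47/561)

14/187 47/561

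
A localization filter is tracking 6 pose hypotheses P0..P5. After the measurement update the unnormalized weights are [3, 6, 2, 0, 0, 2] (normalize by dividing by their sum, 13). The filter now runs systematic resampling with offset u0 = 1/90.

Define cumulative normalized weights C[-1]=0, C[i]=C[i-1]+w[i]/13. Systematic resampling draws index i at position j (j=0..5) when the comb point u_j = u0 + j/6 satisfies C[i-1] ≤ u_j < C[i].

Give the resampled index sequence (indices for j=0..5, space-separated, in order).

0 0 1 1 1 2

C = [3/13, 9/13, 11/13, 11/13, 11/13, 1]
j=0: u_0=1/90 ∈ [0, 3/13) → index 0
j=1: u_1=8/45 ∈ [0, 3/13) → index 0
j=2: u_2=31/90 ∈ [3/13, 9/13) → index 1
j=3: u_3=23/45 ∈ [3/13, 9/13) → index 1
j=4: u_4=61/90 ∈ [3/13, 9/13) → index 1
j=5: u_5=38/45 ∈ [9/13, 11/13) → index 2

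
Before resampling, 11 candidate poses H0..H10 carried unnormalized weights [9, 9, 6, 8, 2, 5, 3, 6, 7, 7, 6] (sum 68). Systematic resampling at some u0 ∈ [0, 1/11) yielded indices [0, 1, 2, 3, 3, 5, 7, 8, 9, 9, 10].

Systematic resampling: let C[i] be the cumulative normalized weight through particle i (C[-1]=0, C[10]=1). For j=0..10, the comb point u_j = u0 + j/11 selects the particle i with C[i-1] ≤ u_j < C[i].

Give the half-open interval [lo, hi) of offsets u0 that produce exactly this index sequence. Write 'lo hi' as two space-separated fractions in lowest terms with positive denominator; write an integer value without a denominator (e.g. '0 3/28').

C = [9/68, 9/34, 6/17, 8/17, 1/2, 39/68, 21/34, 12/17, 55/68, 31/34, 1]
j=0 picked index 0: u0 ∈ [0, 9/68)
j=1 picked index 1: u0 ∈ [31/748, 65/374)
j=2 picked index 2: u0 ∈ [31/374, 32/187)
j=3 picked index 3: u0 ∈ [15/187, 37/187)
j=4 picked index 3: u0 ∈ [-2/187, 20/187)
j=5 picked index 5: u0 ∈ [1/22, 89/748)
j=6 picked index 7: u0 ∈ [27/374, 30/187)
j=7 picked index 8: u0 ∈ [13/187, 129/748)
j=8 picked index 9: u0 ∈ [61/748, 69/374)
j=9 picked index 9: u0 ∈ [-7/748, 35/374)
j=10 picked index 10: u0 ∈ [1/374, 1/11)
intersection: [31/374, 1/11)

31/374 1/11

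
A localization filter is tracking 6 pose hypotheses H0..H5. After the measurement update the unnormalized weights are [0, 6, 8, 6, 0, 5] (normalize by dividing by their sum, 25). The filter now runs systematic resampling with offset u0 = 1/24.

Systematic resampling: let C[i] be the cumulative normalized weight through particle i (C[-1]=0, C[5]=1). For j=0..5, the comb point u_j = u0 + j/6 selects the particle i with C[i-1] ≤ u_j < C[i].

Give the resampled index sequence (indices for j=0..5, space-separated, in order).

C = [0, 6/25, 14/25, 4/5, 4/5, 1]
j=0: u_0=1/24 ∈ [0, 6/25) → index 1
j=1: u_1=5/24 ∈ [0, 6/25) → index 1
j=2: u_2=3/8 ∈ [6/25, 14/25) → index 2
j=3: u_3=13/24 ∈ [6/25, 14/25) → index 2
j=4: u_4=17/24 ∈ [14/25, 4/5) → index 3
j=5: u_5=7/8 ∈ [4/5, 1) → index 5

1 1 2 2 3 5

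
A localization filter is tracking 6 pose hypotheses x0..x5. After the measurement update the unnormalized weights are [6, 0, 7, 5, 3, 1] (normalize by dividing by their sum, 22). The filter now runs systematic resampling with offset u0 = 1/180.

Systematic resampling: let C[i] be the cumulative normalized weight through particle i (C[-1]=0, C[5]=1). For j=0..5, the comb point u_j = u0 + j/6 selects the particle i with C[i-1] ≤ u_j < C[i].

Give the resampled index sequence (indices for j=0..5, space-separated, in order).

C = [3/11, 3/11, 13/22, 9/11, 21/22, 1]
j=0: u_0=1/180 ∈ [0, 3/11) → index 0
j=1: u_1=31/180 ∈ [0, 3/11) → index 0
j=2: u_2=61/180 ∈ [3/11, 13/22) → index 2
j=3: u_3=91/180 ∈ [3/11, 13/22) → index 2
j=4: u_4=121/180 ∈ [13/22, 9/11) → index 3
j=5: u_5=151/180 ∈ [9/11, 21/22) → index 4

0 0 2 2 3 4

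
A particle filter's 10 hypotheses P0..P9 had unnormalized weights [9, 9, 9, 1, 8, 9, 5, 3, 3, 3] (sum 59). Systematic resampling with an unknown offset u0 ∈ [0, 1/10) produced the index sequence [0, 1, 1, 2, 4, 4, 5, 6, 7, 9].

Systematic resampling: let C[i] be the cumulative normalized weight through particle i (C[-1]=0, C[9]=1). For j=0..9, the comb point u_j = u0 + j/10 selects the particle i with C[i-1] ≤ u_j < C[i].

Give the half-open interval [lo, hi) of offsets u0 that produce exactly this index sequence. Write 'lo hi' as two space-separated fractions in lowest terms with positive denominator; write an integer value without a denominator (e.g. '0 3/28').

22/295 29/295

C = [9/59, 18/59, 27/59, 28/59, 36/59, 45/59, 50/59, 53/59, 56/59, 1]
j=0 picked index 0: u0 ∈ [0, 9/59)
j=1 picked index 1: u0 ∈ [31/590, 121/590)
j=2 picked index 1: u0 ∈ [-14/295, 31/295)
j=3 picked index 2: u0 ∈ [3/590, 93/590)
j=4 picked index 4: u0 ∈ [22/295, 62/295)
j=5 picked index 4: u0 ∈ [-3/118, 13/118)
j=6 picked index 5: u0 ∈ [3/295, 48/295)
j=7 picked index 6: u0 ∈ [37/590, 87/590)
j=8 picked index 7: u0 ∈ [14/295, 29/295)
j=9 picked index 9: u0 ∈ [29/590, 1/10)
intersection: [22/295, 29/295)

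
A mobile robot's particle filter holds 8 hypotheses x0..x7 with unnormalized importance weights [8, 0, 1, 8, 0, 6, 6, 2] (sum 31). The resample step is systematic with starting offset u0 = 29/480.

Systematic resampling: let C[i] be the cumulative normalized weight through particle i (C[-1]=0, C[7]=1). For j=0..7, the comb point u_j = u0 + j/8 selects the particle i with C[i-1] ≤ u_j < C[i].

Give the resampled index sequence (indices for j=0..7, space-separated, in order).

C = [8/31, 8/31, 9/31, 17/31, 17/31, 23/31, 29/31, 1]
j=0: u_0=29/480 ∈ [0, 8/31) → index 0
j=1: u_1=89/480 ∈ [0, 8/31) → index 0
j=2: u_2=149/480 ∈ [9/31, 17/31) → index 3
j=3: u_3=209/480 ∈ [9/31, 17/31) → index 3
j=4: u_4=269/480 ∈ [17/31, 23/31) → index 5
j=5: u_5=329/480 ∈ [17/31, 23/31) → index 5
j=6: u_6=389/480 ∈ [23/31, 29/31) → index 6
j=7: u_7=449/480 ∈ [23/31, 29/31) → index 6

0 0 3 3 5 5 6 6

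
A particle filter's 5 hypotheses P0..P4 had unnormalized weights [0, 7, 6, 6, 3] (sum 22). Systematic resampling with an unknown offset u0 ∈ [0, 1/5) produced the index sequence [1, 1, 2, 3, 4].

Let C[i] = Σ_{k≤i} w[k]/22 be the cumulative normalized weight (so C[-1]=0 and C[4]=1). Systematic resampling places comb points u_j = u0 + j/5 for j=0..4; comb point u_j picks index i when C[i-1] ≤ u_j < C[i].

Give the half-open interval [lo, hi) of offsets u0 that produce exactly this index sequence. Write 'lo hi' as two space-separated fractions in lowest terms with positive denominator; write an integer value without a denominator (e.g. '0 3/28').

7/110 13/110

C = [0, 7/22, 13/22, 19/22, 1]
j=0 picked index 1: u0 ∈ [0, 7/22)
j=1 picked index 1: u0 ∈ [-1/5, 13/110)
j=2 picked index 2: u0 ∈ [-9/110, 21/110)
j=3 picked index 3: u0 ∈ [-1/110, 29/110)
j=4 picked index 4: u0 ∈ [7/110, 1/5)
intersection: [7/110, 13/110)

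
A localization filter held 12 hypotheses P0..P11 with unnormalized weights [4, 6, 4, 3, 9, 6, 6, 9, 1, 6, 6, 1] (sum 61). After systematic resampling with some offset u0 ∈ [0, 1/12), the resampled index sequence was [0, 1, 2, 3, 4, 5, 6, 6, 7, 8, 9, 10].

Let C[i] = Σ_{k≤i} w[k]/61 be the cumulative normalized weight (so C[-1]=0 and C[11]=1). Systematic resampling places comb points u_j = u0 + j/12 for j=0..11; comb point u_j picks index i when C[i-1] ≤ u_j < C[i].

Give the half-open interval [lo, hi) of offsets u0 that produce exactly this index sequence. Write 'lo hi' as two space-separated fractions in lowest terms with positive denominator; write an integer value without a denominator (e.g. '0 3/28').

C = [4/61, 10/61, 14/61, 17/61, 26/61, 32/61, 38/61, 47/61, 48/61, 54/61, 60/61, 1]
j=0 picked index 0: u0 ∈ [0, 4/61)
j=1 picked index 1: u0 ∈ [-13/732, 59/732)
j=2 picked index 2: u0 ∈ [-1/366, 23/366)
j=3 picked index 3: u0 ∈ [-5/244, 7/244)
j=4 picked index 4: u0 ∈ [-10/183, 17/183)
j=5 picked index 5: u0 ∈ [7/732, 79/732)
j=6 picked index 6: u0 ∈ [3/122, 15/122)
j=7 picked index 6: u0 ∈ [-43/732, 29/732)
j=8 picked index 7: u0 ∈ [-8/183, 19/183)
j=9 picked index 8: u0 ∈ [5/244, 9/244)
j=10 picked index 9: u0 ∈ [-17/366, 19/366)
j=11 picked index 10: u0 ∈ [-23/732, 49/732)
intersection: [3/122, 7/244)

3/122 7/244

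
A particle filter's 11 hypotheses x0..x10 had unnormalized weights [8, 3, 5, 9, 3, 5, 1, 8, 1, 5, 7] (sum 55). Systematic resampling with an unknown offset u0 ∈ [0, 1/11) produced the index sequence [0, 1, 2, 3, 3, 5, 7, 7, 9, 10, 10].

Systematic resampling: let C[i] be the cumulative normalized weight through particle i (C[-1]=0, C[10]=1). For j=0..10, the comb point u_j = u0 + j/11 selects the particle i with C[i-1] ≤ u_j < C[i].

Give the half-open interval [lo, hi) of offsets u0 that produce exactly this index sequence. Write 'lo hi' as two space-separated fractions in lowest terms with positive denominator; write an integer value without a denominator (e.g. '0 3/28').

C = [8/55, 1/5, 16/55, 5/11, 28/55, 3/5, 34/55, 42/55, 43/55, 48/55, 1]
j=0 picked index 0: u0 ∈ [0, 8/55)
j=1 picked index 1: u0 ∈ [3/55, 6/55)
j=2 picked index 2: u0 ∈ [1/55, 6/55)
j=3 picked index 3: u0 ∈ [1/55, 2/11)
j=4 picked index 3: u0 ∈ [-4/55, 1/11)
j=5 picked index 5: u0 ∈ [3/55, 8/55)
j=6 picked index 7: u0 ∈ [4/55, 12/55)
j=7 picked index 7: u0 ∈ [-1/55, 7/55)
j=8 picked index 9: u0 ∈ [3/55, 8/55)
j=9 picked index 10: u0 ∈ [3/55, 2/11)
j=10 picked index 10: u0 ∈ [-2/55, 1/11)
intersection: [4/55, 1/11)

4/55 1/11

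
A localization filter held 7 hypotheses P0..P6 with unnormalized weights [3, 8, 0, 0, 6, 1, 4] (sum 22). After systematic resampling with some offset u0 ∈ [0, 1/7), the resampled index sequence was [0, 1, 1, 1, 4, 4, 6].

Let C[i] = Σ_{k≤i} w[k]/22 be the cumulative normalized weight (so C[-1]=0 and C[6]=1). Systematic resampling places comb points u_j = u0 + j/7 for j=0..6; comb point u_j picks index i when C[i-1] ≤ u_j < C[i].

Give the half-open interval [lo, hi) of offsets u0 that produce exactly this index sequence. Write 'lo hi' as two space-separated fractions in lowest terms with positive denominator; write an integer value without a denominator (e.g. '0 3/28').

C = [3/22, 1/2, 1/2, 1/2, 17/22, 9/11, 1]
j=0 picked index 0: u0 ∈ [0, 3/22)
j=1 picked index 1: u0 ∈ [-1/154, 5/14)
j=2 picked index 1: u0 ∈ [-23/154, 3/14)
j=3 picked index 1: u0 ∈ [-45/154, 1/14)
j=4 picked index 4: u0 ∈ [-1/14, 31/154)
j=5 picked index 4: u0 ∈ [-3/14, 9/154)
j=6 picked index 6: u0 ∈ [-3/77, 1/7)
intersection: [0, 9/154)

0 9/154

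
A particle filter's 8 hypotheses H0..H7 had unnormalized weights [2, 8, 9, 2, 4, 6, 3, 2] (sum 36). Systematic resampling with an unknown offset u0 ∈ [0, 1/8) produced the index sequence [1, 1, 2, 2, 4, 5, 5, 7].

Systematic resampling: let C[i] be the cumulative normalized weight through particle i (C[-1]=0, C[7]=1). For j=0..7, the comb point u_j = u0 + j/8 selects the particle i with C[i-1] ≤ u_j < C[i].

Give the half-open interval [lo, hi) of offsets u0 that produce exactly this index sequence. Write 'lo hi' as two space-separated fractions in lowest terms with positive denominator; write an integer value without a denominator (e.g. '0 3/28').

1/12 1/9

C = [1/18, 5/18, 19/36, 7/12, 25/36, 31/36, 17/18, 1]
j=0 picked index 1: u0 ∈ [1/18, 5/18)
j=1 picked index 1: u0 ∈ [-5/72, 11/72)
j=2 picked index 2: u0 ∈ [1/36, 5/18)
j=3 picked index 2: u0 ∈ [-7/72, 11/72)
j=4 picked index 4: u0 ∈ [1/12, 7/36)
j=5 picked index 5: u0 ∈ [5/72, 17/72)
j=6 picked index 5: u0 ∈ [-1/18, 1/9)
j=7 picked index 7: u0 ∈ [5/72, 1/8)
intersection: [1/12, 1/9)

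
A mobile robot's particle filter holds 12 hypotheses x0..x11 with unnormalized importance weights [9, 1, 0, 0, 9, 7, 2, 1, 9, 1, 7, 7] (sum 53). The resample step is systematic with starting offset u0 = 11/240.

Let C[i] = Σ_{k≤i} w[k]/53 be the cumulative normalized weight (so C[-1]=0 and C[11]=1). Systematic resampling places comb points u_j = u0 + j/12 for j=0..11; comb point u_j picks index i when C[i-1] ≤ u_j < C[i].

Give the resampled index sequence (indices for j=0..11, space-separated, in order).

C = [9/53, 10/53, 10/53, 10/53, 19/53, 26/53, 28/53, 29/53, 38/53, 39/53, 46/53, 1]
j=0: u_0=11/240 ∈ [0, 9/53) → index 0
j=1: u_1=31/240 ∈ [0, 9/53) → index 0
j=2: u_2=17/80 ∈ [10/53, 19/53) → index 4
j=3: u_3=71/240 ∈ [10/53, 19/53) → index 4
j=4: u_4=91/240 ∈ [19/53, 26/53) → index 5
j=5: u_5=37/80 ∈ [19/53, 26/53) → index 5
j=6: u_6=131/240 ∈ [28/53, 29/53) → index 7
j=7: u_7=151/240 ∈ [29/53, 38/53) → index 8
j=8: u_8=57/80 ∈ [29/53, 38/53) → index 8
j=9: u_9=191/240 ∈ [39/53, 46/53) → index 10
j=10: u_10=211/240 ∈ [46/53, 1) → index 11
j=11: u_11=77/80 ∈ [46/53, 1) → index 11

0 0 4 4 5 5 7 8 8 10 11 11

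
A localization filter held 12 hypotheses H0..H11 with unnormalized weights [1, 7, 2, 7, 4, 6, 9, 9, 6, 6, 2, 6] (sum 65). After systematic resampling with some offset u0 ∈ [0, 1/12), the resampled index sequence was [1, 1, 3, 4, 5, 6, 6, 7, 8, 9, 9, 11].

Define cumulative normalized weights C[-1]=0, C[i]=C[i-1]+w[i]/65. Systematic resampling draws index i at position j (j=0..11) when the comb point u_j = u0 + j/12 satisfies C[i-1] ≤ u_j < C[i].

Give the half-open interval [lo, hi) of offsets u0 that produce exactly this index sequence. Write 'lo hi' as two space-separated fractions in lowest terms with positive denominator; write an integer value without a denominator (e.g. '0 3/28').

9/260 31/780

C = [1/65, 8/65, 2/13, 17/65, 21/65, 27/65, 36/65, 9/13, 51/65, 57/65, 59/65, 1]
j=0 picked index 1: u0 ∈ [1/65, 8/65)
j=1 picked index 1: u0 ∈ [-53/780, 31/780)
j=2 picked index 3: u0 ∈ [-1/78, 37/390)
j=3 picked index 4: u0 ∈ [3/260, 19/260)
j=4 picked index 5: u0 ∈ [-2/195, 16/195)
j=5 picked index 6: u0 ∈ [-1/780, 107/780)
j=6 picked index 6: u0 ∈ [-11/130, 7/130)
j=7 picked index 7: u0 ∈ [-23/780, 17/156)
j=8 picked index 8: u0 ∈ [1/39, 23/195)
j=9 picked index 9: u0 ∈ [9/260, 33/260)
j=10 picked index 9: u0 ∈ [-19/390, 17/390)
j=11 picked index 11: u0 ∈ [-7/780, 1/12)
intersection: [9/260, 31/780)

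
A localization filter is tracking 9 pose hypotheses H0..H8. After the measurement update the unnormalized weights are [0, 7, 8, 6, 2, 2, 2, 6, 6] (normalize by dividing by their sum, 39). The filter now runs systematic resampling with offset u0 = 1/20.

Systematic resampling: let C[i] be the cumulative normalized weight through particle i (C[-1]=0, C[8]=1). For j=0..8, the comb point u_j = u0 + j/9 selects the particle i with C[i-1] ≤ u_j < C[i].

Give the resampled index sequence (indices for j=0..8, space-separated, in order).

1 1 2 2 3 5 7 7 8

C = [0, 7/39, 5/13, 7/13, 23/39, 25/39, 9/13, 11/13, 1]
j=0: u_0=1/20 ∈ [0, 7/39) → index 1
j=1: u_1=29/180 ∈ [0, 7/39) → index 1
j=2: u_2=49/180 ∈ [7/39, 5/13) → index 2
j=3: u_3=23/60 ∈ [7/39, 5/13) → index 2
j=4: u_4=89/180 ∈ [5/13, 7/13) → index 3
j=5: u_5=109/180 ∈ [23/39, 25/39) → index 5
j=6: u_6=43/60 ∈ [9/13, 11/13) → index 7
j=7: u_7=149/180 ∈ [9/13, 11/13) → index 7
j=8: u_8=169/180 ∈ [11/13, 1) → index 8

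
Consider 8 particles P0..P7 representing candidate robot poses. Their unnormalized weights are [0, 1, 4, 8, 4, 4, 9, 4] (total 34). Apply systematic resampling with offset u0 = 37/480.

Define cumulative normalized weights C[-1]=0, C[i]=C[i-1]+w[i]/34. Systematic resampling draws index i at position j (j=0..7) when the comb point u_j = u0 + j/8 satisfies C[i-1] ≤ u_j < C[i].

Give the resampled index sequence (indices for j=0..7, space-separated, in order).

C = [0, 1/34, 5/34, 13/34, 1/2, 21/34, 15/17, 1]
j=0: u_0=37/480 ∈ [1/34, 5/34) → index 2
j=1: u_1=97/480 ∈ [5/34, 13/34) → index 3
j=2: u_2=157/480 ∈ [5/34, 13/34) → index 3
j=3: u_3=217/480 ∈ [13/34, 1/2) → index 4
j=4: u_4=277/480 ∈ [1/2, 21/34) → index 5
j=5: u_5=337/480 ∈ [21/34, 15/17) → index 6
j=6: u_6=397/480 ∈ [21/34, 15/17) → index 6
j=7: u_7=457/480 ∈ [15/17, 1) → index 7

2 3 3 4 5 6 6 7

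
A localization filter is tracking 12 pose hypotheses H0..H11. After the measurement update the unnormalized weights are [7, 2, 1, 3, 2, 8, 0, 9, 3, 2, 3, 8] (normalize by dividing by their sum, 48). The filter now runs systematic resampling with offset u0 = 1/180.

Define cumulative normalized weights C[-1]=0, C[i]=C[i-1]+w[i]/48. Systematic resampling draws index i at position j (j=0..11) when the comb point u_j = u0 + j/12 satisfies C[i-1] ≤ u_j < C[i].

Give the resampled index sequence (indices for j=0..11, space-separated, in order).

C = [7/48, 3/16, 5/24, 13/48, 5/16, 23/48, 23/48, 2/3, 35/48, 37/48, 5/6, 1]
j=0: u_0=1/180 ∈ [0, 7/48) → index 0
j=1: u_1=4/45 ∈ [0, 7/48) → index 0
j=2: u_2=31/180 ∈ [7/48, 3/16) → index 1
j=3: u_3=23/90 ∈ [5/24, 13/48) → index 3
j=4: u_4=61/180 ∈ [5/16, 23/48) → index 5
j=5: u_5=19/45 ∈ [5/16, 23/48) → index 5
j=6: u_6=91/180 ∈ [23/48, 2/3) → index 7
j=7: u_7=53/90 ∈ [23/48, 2/3) → index 7
j=8: u_8=121/180 ∈ [2/3, 35/48) → index 8
j=9: u_9=34/45 ∈ [35/48, 37/48) → index 9
j=10: u_10=151/180 ∈ [5/6, 1) → index 11
j=11: u_11=83/90 ∈ [5/6, 1) → index 11

0 0 1 3 5 5 7 7 8 9 11 11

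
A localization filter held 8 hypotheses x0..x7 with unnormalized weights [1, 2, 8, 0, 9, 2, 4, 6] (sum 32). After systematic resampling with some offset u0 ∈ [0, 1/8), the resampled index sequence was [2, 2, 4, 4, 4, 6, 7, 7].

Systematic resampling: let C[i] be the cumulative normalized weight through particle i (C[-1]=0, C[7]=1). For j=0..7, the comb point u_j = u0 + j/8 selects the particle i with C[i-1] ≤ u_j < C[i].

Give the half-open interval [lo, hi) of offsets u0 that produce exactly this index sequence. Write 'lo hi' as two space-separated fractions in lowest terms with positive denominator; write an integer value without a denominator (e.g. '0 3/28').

3/32 1/8

C = [1/32, 3/32, 11/32, 11/32, 5/8, 11/16, 13/16, 1]
j=0 picked index 2: u0 ∈ [3/32, 11/32)
j=1 picked index 2: u0 ∈ [-1/32, 7/32)
j=2 picked index 4: u0 ∈ [3/32, 3/8)
j=3 picked index 4: u0 ∈ [-1/32, 1/4)
j=4 picked index 4: u0 ∈ [-5/32, 1/8)
j=5 picked index 6: u0 ∈ [1/16, 3/16)
j=6 picked index 7: u0 ∈ [1/16, 1/4)
j=7 picked index 7: u0 ∈ [-1/16, 1/8)
intersection: [3/32, 1/8)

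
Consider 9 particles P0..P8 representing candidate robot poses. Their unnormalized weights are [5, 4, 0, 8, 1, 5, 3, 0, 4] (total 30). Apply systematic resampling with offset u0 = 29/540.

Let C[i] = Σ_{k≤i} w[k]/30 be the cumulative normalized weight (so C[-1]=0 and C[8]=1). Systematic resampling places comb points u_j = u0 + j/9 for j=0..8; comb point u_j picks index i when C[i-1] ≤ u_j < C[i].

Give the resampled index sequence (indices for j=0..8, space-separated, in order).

0 0 1 3 3 5 5 6 8

C = [1/6, 3/10, 3/10, 17/30, 3/5, 23/30, 13/15, 13/15, 1]
j=0: u_0=29/540 ∈ [0, 1/6) → index 0
j=1: u_1=89/540 ∈ [0, 1/6) → index 0
j=2: u_2=149/540 ∈ [1/6, 3/10) → index 1
j=3: u_3=209/540 ∈ [3/10, 17/30) → index 3
j=4: u_4=269/540 ∈ [3/10, 17/30) → index 3
j=5: u_5=329/540 ∈ [3/5, 23/30) → index 5
j=6: u_6=389/540 ∈ [3/5, 23/30) → index 5
j=7: u_7=449/540 ∈ [23/30, 13/15) → index 6
j=8: u_8=509/540 ∈ [13/15, 1) → index 8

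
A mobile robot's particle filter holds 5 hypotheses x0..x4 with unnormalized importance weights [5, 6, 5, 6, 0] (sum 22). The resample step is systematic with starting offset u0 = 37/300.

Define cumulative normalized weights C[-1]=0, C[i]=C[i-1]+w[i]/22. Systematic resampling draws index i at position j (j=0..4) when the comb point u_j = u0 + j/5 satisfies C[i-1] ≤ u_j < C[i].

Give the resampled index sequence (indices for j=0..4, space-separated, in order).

0 1 2 2 3

C = [5/22, 1/2, 8/11, 1, 1]
j=0: u_0=37/300 ∈ [0, 5/22) → index 0
j=1: u_1=97/300 ∈ [5/22, 1/2) → index 1
j=2: u_2=157/300 ∈ [1/2, 8/11) → index 2
j=3: u_3=217/300 ∈ [1/2, 8/11) → index 2
j=4: u_4=277/300 ∈ [8/11, 1) → index 3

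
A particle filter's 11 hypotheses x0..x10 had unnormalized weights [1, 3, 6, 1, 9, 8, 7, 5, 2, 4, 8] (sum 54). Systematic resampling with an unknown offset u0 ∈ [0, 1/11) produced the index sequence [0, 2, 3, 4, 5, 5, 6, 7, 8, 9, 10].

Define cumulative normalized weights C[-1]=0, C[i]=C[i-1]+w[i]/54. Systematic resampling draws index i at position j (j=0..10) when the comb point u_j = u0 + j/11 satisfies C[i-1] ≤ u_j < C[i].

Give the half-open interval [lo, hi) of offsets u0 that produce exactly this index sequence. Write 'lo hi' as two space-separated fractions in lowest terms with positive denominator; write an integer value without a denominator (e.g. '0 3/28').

4/297 1/54

C = [1/54, 2/27, 5/27, 11/54, 10/27, 14/27, 35/54, 20/27, 7/9, 23/27, 1]
j=0 picked index 0: u0 ∈ [0, 1/54)
j=1 picked index 2: u0 ∈ [-5/297, 28/297)
j=2 picked index 3: u0 ∈ [1/297, 13/594)
j=3 picked index 4: u0 ∈ [-41/594, 29/297)
j=4 picked index 5: u0 ∈ [2/297, 46/297)
j=5 picked index 5: u0 ∈ [-25/297, 19/297)
j=6 picked index 6: u0 ∈ [-8/297, 61/594)
j=7 picked index 7: u0 ∈ [7/594, 31/297)
j=8 picked index 8: u0 ∈ [4/297, 5/99)
j=9 picked index 9: u0 ∈ [-4/99, 10/297)
j=10 picked index 10: u0 ∈ [-17/297, 1/11)
intersection: [4/297, 1/54)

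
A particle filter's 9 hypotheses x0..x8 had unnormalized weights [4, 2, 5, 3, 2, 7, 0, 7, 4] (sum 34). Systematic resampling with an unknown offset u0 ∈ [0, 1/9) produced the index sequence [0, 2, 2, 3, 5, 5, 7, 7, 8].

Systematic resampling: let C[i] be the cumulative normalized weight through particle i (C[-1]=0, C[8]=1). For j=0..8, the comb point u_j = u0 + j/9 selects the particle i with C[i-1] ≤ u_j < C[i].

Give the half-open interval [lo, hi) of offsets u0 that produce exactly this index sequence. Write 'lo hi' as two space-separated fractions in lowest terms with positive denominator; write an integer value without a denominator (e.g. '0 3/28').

10/153 4/51

C = [2/17, 3/17, 11/34, 7/17, 8/17, 23/34, 23/34, 15/17, 1]
j=0 picked index 0: u0 ∈ [0, 2/17)
j=1 picked index 2: u0 ∈ [10/153, 65/306)
j=2 picked index 2: u0 ∈ [-7/153, 31/306)
j=3 picked index 3: u0 ∈ [-1/102, 4/51)
j=4 picked index 5: u0 ∈ [4/153, 71/306)
j=5 picked index 5: u0 ∈ [-13/153, 37/306)
j=6 picked index 7: u0 ∈ [1/102, 11/51)
j=7 picked index 7: u0 ∈ [-31/306, 16/153)
j=8 picked index 8: u0 ∈ [-1/153, 1/9)
intersection: [10/153, 4/51)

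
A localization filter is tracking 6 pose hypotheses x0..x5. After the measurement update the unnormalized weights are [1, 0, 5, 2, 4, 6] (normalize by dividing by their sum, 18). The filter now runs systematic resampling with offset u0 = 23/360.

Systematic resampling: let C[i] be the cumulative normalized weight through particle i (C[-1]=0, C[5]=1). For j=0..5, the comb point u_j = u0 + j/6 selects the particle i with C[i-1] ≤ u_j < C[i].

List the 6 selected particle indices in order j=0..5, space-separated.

C = [1/18, 1/18, 1/3, 4/9, 2/3, 1]
j=0: u_0=23/360 ∈ [1/18, 1/3) → index 2
j=1: u_1=83/360 ∈ [1/18, 1/3) → index 2
j=2: u_2=143/360 ∈ [1/3, 4/9) → index 3
j=3: u_3=203/360 ∈ [4/9, 2/3) → index 4
j=4: u_4=263/360 ∈ [2/3, 1) → index 5
j=5: u_5=323/360 ∈ [2/3, 1) → index 5

2 2 3 4 5 5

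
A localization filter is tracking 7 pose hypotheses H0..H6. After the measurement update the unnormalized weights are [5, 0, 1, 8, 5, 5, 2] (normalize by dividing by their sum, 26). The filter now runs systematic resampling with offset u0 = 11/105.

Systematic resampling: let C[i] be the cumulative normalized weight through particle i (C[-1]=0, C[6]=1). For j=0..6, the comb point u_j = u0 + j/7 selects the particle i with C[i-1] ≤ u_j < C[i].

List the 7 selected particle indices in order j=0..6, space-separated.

0 3 3 3 4 5 6

C = [5/26, 5/26, 3/13, 7/13, 19/26, 12/13, 1]
j=0: u_0=11/105 ∈ [0, 5/26) → index 0
j=1: u_1=26/105 ∈ [3/13, 7/13) → index 3
j=2: u_2=41/105 ∈ [3/13, 7/13) → index 3
j=3: u_3=8/15 ∈ [3/13, 7/13) → index 3
j=4: u_4=71/105 ∈ [7/13, 19/26) → index 4
j=5: u_5=86/105 ∈ [19/26, 12/13) → index 5
j=6: u_6=101/105 ∈ [12/13, 1) → index 6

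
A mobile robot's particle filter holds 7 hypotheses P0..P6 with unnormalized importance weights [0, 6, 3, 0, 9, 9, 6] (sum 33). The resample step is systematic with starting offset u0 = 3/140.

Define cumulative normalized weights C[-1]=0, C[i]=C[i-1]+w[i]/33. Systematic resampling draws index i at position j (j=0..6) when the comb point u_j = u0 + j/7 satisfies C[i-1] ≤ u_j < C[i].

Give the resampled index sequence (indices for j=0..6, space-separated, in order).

1 1 4 4 5 5 6

C = [0, 2/11, 3/11, 3/11, 6/11, 9/11, 1]
j=0: u_0=3/140 ∈ [0, 2/11) → index 1
j=1: u_1=23/140 ∈ [0, 2/11) → index 1
j=2: u_2=43/140 ∈ [3/11, 6/11) → index 4
j=3: u_3=9/20 ∈ [3/11, 6/11) → index 4
j=4: u_4=83/140 ∈ [6/11, 9/11) → index 5
j=5: u_5=103/140 ∈ [6/11, 9/11) → index 5
j=6: u_6=123/140 ∈ [9/11, 1) → index 6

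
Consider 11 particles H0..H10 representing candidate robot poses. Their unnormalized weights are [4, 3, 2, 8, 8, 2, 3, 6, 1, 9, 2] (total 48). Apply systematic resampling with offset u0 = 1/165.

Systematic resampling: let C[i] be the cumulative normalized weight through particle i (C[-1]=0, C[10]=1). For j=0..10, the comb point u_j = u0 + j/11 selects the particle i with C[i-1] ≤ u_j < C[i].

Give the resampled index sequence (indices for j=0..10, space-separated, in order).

0 1 3 3 4 4 5 7 7 9 9

C = [1/12, 7/48, 3/16, 17/48, 25/48, 9/16, 5/8, 3/4, 37/48, 23/24, 1]
j=0: u_0=1/165 ∈ [0, 1/12) → index 0
j=1: u_1=16/165 ∈ [1/12, 7/48) → index 1
j=2: u_2=31/165 ∈ [3/16, 17/48) → index 3
j=3: u_3=46/165 ∈ [3/16, 17/48) → index 3
j=4: u_4=61/165 ∈ [17/48, 25/48) → index 4
j=5: u_5=76/165 ∈ [17/48, 25/48) → index 4
j=6: u_6=91/165 ∈ [25/48, 9/16) → index 5
j=7: u_7=106/165 ∈ [5/8, 3/4) → index 7
j=8: u_8=11/15 ∈ [5/8, 3/4) → index 7
j=9: u_9=136/165 ∈ [37/48, 23/24) → index 9
j=10: u_10=151/165 ∈ [37/48, 23/24) → index 9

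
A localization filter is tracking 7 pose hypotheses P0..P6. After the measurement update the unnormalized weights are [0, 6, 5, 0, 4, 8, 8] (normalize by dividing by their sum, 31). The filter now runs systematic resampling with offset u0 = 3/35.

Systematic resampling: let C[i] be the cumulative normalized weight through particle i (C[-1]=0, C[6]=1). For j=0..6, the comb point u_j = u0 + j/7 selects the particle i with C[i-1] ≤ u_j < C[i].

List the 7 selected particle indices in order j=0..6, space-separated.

1 2 4 5 5 6 6

C = [0, 6/31, 11/31, 11/31, 15/31, 23/31, 1]
j=0: u_0=3/35 ∈ [0, 6/31) → index 1
j=1: u_1=8/35 ∈ [6/31, 11/31) → index 2
j=2: u_2=13/35 ∈ [11/31, 15/31) → index 4
j=3: u_3=18/35 ∈ [15/31, 23/31) → index 5
j=4: u_4=23/35 ∈ [15/31, 23/31) → index 5
j=5: u_5=4/5 ∈ [23/31, 1) → index 6
j=6: u_6=33/35 ∈ [23/31, 1) → index 6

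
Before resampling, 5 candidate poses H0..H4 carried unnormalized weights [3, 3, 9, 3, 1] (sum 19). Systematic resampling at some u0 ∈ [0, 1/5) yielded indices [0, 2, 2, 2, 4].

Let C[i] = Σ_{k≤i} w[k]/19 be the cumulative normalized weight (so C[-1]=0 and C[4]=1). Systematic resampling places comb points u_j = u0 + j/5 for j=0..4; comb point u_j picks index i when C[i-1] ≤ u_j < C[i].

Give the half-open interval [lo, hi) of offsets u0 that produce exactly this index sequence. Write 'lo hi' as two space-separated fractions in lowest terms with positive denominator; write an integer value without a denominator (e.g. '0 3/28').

14/95 3/19

C = [3/19, 6/19, 15/19, 18/19, 1]
j=0 picked index 0: u0 ∈ [0, 3/19)
j=1 picked index 2: u0 ∈ [11/95, 56/95)
j=2 picked index 2: u0 ∈ [-8/95, 37/95)
j=3 picked index 2: u0 ∈ [-27/95, 18/95)
j=4 picked index 4: u0 ∈ [14/95, 1/5)
intersection: [14/95, 3/19)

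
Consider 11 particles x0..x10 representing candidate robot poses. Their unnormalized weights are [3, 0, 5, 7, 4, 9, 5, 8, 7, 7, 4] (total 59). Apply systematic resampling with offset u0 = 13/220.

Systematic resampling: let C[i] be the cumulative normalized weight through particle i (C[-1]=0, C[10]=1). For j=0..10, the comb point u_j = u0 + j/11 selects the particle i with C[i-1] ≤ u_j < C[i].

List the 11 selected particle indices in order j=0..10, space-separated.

C = [3/59, 3/59, 8/59, 15/59, 19/59, 28/59, 33/59, 41/59, 48/59, 55/59, 1]
j=0: u_0=13/220 ∈ [3/59, 8/59) → index 2
j=1: u_1=3/20 ∈ [8/59, 15/59) → index 3
j=2: u_2=53/220 ∈ [8/59, 15/59) → index 3
j=3: u_3=73/220 ∈ [19/59, 28/59) → index 5
j=4: u_4=93/220 ∈ [19/59, 28/59) → index 5
j=5: u_5=113/220 ∈ [28/59, 33/59) → index 6
j=6: u_6=133/220 ∈ [33/59, 41/59) → index 7
j=7: u_7=153/220 ∈ [41/59, 48/59) → index 8
j=8: u_8=173/220 ∈ [41/59, 48/59) → index 8
j=9: u_9=193/220 ∈ [48/59, 55/59) → index 9
j=10: u_10=213/220 ∈ [55/59, 1) → index 10

2 3 3 5 5 6 7 8 8 9 10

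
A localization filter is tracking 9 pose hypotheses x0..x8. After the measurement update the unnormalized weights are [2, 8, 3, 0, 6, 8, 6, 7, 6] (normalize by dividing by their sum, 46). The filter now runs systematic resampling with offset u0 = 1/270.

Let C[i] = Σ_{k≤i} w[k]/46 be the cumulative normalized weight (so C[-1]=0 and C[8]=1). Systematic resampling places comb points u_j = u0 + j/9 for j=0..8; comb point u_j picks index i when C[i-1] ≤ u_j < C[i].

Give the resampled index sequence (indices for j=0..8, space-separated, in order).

0 1 2 4 5 5 6 7 8

C = [1/23, 5/23, 13/46, 13/46, 19/46, 27/46, 33/46, 20/23, 1]
j=0: u_0=1/270 ∈ [0, 1/23) → index 0
j=1: u_1=31/270 ∈ [1/23, 5/23) → index 1
j=2: u_2=61/270 ∈ [5/23, 13/46) → index 2
j=3: u_3=91/270 ∈ [13/46, 19/46) → index 4
j=4: u_4=121/270 ∈ [19/46, 27/46) → index 5
j=5: u_5=151/270 ∈ [19/46, 27/46) → index 5
j=6: u_6=181/270 ∈ [27/46, 33/46) → index 6
j=7: u_7=211/270 ∈ [33/46, 20/23) → index 7
j=8: u_8=241/270 ∈ [20/23, 1) → index 8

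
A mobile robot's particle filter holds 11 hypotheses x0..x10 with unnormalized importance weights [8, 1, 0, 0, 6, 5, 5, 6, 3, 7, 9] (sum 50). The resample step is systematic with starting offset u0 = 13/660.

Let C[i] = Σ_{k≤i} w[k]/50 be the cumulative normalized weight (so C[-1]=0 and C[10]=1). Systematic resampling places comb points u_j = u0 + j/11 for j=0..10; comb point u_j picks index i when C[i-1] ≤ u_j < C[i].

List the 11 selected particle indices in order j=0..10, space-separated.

C = [4/25, 9/50, 9/50, 9/50, 3/10, 2/5, 1/2, 31/50, 17/25, 41/50, 1]
j=0: u_0=13/660 ∈ [0, 4/25) → index 0
j=1: u_1=73/660 ∈ [0, 4/25) → index 0
j=2: u_2=133/660 ∈ [9/50, 3/10) → index 4
j=3: u_3=193/660 ∈ [9/50, 3/10) → index 4
j=4: u_4=23/60 ∈ [3/10, 2/5) → index 5
j=5: u_5=313/660 ∈ [2/5, 1/2) → index 6
j=6: u_6=373/660 ∈ [1/2, 31/50) → index 7
j=7: u_7=433/660 ∈ [31/50, 17/25) → index 8
j=8: u_8=493/660 ∈ [17/25, 41/50) → index 9
j=9: u_9=553/660 ∈ [41/50, 1) → index 10
j=10: u_10=613/660 ∈ [41/50, 1) → index 10

0 0 4 4 5 6 7 8 9 10 10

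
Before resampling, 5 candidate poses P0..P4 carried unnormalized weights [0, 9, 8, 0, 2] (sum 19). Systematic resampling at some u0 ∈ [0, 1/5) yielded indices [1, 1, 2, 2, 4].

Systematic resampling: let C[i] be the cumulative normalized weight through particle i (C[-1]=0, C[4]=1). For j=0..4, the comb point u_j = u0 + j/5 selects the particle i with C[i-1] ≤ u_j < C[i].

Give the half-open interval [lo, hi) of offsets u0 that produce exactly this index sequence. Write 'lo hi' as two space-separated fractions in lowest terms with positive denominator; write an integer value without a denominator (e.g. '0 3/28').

C = [0, 9/19, 17/19, 17/19, 1]
j=0 picked index 1: u0 ∈ [0, 9/19)
j=1 picked index 1: u0 ∈ [-1/5, 26/95)
j=2 picked index 2: u0 ∈ [7/95, 47/95)
j=3 picked index 2: u0 ∈ [-12/95, 28/95)
j=4 picked index 4: u0 ∈ [9/95, 1/5)
intersection: [9/95, 1/5)

9/95 1/5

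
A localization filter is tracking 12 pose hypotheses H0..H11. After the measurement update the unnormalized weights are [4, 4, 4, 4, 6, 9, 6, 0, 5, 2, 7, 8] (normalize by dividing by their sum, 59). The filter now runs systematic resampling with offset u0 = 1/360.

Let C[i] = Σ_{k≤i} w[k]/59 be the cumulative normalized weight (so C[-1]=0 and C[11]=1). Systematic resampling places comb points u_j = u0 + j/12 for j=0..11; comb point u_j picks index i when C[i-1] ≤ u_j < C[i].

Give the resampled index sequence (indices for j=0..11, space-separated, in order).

C = [4/59, 8/59, 12/59, 16/59, 22/59, 31/59, 37/59, 37/59, 42/59, 44/59, 51/59, 1]
j=0: u_0=1/360 ∈ [0, 4/59) → index 0
j=1: u_1=31/360 ∈ [4/59, 8/59) → index 1
j=2: u_2=61/360 ∈ [8/59, 12/59) → index 2
j=3: u_3=91/360 ∈ [12/59, 16/59) → index 3
j=4: u_4=121/360 ∈ [16/59, 22/59) → index 4
j=5: u_5=151/360 ∈ [22/59, 31/59) → index 5
j=6: u_6=181/360 ∈ [22/59, 31/59) → index 5
j=7: u_7=211/360 ∈ [31/59, 37/59) → index 6
j=8: u_8=241/360 ∈ [37/59, 42/59) → index 8
j=9: u_9=271/360 ∈ [44/59, 51/59) → index 10
j=10: u_10=301/360 ∈ [44/59, 51/59) → index 10
j=11: u_11=331/360 ∈ [51/59, 1) → index 11

0 1 2 3 4 5 5 6 8 10 10 11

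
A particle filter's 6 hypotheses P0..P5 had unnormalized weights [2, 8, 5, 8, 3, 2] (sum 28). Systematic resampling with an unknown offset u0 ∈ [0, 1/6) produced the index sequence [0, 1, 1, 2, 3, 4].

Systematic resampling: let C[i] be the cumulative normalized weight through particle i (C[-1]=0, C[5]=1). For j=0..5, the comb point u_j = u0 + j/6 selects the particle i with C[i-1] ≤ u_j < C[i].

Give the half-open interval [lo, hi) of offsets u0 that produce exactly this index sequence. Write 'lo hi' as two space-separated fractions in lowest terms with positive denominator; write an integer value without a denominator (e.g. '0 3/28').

C = [1/14, 5/14, 15/28, 23/28, 13/14, 1]
j=0 picked index 0: u0 ∈ [0, 1/14)
j=1 picked index 1: u0 ∈ [-2/21, 4/21)
j=2 picked index 1: u0 ∈ [-11/42, 1/42)
j=3 picked index 2: u0 ∈ [-1/7, 1/28)
j=4 picked index 3: u0 ∈ [-11/84, 13/84)
j=5 picked index 4: u0 ∈ [-1/84, 2/21)
intersection: [0, 1/42)

0 1/42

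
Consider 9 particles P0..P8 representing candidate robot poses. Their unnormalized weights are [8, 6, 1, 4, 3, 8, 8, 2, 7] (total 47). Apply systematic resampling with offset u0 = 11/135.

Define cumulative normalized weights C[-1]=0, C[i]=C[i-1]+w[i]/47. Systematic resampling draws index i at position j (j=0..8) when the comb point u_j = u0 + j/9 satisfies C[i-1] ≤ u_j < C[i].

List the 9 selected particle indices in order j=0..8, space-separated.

0 1 2 4 5 5 6 8 8

C = [8/47, 14/47, 15/47, 19/47, 22/47, 30/47, 38/47, 40/47, 1]
j=0: u_0=11/135 ∈ [0, 8/47) → index 0
j=1: u_1=26/135 ∈ [8/47, 14/47) → index 1
j=2: u_2=41/135 ∈ [14/47, 15/47) → index 2
j=3: u_3=56/135 ∈ [19/47, 22/47) → index 4
j=4: u_4=71/135 ∈ [22/47, 30/47) → index 5
j=5: u_5=86/135 ∈ [22/47, 30/47) → index 5
j=6: u_6=101/135 ∈ [30/47, 38/47) → index 6
j=7: u_7=116/135 ∈ [40/47, 1) → index 8
j=8: u_8=131/135 ∈ [40/47, 1) → index 8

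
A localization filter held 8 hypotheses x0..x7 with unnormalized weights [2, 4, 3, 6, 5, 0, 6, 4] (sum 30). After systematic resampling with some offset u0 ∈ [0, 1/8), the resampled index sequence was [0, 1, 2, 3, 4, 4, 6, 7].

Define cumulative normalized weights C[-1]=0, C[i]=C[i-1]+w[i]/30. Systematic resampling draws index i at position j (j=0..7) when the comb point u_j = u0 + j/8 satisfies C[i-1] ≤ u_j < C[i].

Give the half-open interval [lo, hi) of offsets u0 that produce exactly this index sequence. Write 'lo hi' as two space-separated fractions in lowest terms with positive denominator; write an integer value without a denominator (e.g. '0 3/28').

0 1/24

C = [1/15, 1/5, 3/10, 1/2, 2/3, 2/3, 13/15, 1]
j=0 picked index 0: u0 ∈ [0, 1/15)
j=1 picked index 1: u0 ∈ [-7/120, 3/40)
j=2 picked index 2: u0 ∈ [-1/20, 1/20)
j=3 picked index 3: u0 ∈ [-3/40, 1/8)
j=4 picked index 4: u0 ∈ [0, 1/6)
j=5 picked index 4: u0 ∈ [-1/8, 1/24)
j=6 picked index 6: u0 ∈ [-1/12, 7/60)
j=7 picked index 7: u0 ∈ [-1/120, 1/8)
intersection: [0, 1/24)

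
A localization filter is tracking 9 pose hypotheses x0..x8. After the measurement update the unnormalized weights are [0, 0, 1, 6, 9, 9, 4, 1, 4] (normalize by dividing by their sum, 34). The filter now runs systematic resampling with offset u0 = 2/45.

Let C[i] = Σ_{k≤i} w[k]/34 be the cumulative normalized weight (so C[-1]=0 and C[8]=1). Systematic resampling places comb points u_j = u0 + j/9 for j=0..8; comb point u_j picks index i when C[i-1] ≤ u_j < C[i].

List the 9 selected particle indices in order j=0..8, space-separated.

3 3 4 4 5 5 5 6 8

C = [0, 0, 1/34, 7/34, 8/17, 25/34, 29/34, 15/17, 1]
j=0: u_0=2/45 ∈ [1/34, 7/34) → index 3
j=1: u_1=7/45 ∈ [1/34, 7/34) → index 3
j=2: u_2=4/15 ∈ [7/34, 8/17) → index 4
j=3: u_3=17/45 ∈ [7/34, 8/17) → index 4
j=4: u_4=22/45 ∈ [8/17, 25/34) → index 5
j=5: u_5=3/5 ∈ [8/17, 25/34) → index 5
j=6: u_6=32/45 ∈ [8/17, 25/34) → index 5
j=7: u_7=37/45 ∈ [25/34, 29/34) → index 6
j=8: u_8=14/15 ∈ [15/17, 1) → index 8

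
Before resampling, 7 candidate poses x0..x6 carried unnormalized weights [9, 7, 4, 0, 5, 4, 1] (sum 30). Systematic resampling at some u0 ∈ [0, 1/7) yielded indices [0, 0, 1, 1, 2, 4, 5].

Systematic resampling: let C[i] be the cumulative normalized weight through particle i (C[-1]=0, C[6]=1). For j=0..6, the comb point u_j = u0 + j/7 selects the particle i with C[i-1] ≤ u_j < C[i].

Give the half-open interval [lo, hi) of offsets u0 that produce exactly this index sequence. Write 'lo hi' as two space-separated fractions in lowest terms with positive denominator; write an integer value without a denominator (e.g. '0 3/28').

1/70 2/21

C = [3/10, 8/15, 2/3, 2/3, 5/6, 29/30, 1]
j=0 picked index 0: u0 ∈ [0, 3/10)
j=1 picked index 0: u0 ∈ [-1/7, 11/70)
j=2 picked index 1: u0 ∈ [1/70, 26/105)
j=3 picked index 1: u0 ∈ [-9/70, 11/105)
j=4 picked index 2: u0 ∈ [-4/105, 2/21)
j=5 picked index 4: u0 ∈ [-1/21, 5/42)
j=6 picked index 5: u0 ∈ [-1/42, 23/210)
intersection: [1/70, 2/21)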